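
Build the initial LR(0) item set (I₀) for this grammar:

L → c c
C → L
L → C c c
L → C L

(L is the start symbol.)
First, augment the grammar with L' → L
I₀ = CLOSURE({ [L' → . L] }):
  [L' → . L] has the dot before L: add [L → . c c], [L → . C c c], [L → . C L]
  [L → . C c c] has the dot before C: add [C → . L]
No further items can be added.

I₀ = { [C → . L], [L → . C L], [L → . C c c], [L → . c c], [L' → . L] }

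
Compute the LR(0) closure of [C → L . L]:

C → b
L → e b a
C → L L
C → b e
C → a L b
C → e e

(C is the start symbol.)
To compute CLOSURE, for each item [A → α.Bβ] where B is a non-terminal, add [B → .γ] for all productions B → γ; repeat for the newly added items until nothing changes.

Start with: [C → L . L]
  [C → L . L] has the dot before L: add [L → . e b a]
No further items can be added.

CLOSURE = { [C → L . L], [L → . e b a] }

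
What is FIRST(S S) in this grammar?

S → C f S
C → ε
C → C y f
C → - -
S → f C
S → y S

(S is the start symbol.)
FIRST sets of the non-terminals involved (from the grammar, by fixed-point iteration):
  FIRST(S) = { '-', 'f', 'y' }

To compute FIRST(S S), process the symbols left to right:
Symbol S is a non-terminal. Add FIRST(S) \ {ε} = { '-', 'f', 'y' }
S is not nullable (ε ∉ FIRST(S)), so stop here.
FIRST(S S) = { '-', 'f', 'y' }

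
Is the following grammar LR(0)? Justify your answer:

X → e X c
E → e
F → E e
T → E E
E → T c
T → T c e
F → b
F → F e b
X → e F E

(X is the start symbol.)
Augment with X' → X and build the canonical LR(0) collection (I0 = CLOSURE({[X' → . X]}), then GOTO on every symbol after a dot until no new states appear). It has 18 states:
  I0: { [X → . e F E], [X → . e X c], [X' → . X] }  — shift
  I1: { [X' → X .] }  — accept
  I2: { [E → . T c], [E → . e], [F → . E e], [F → . F e b], [F → . b], [T → . E E], [T → . T c e], [X → . e F E], [X → . e X c], [X → e . F E], [X → e . X c] }  — shift
  I3: { [E → . T c], [E → . e], [F → E . e], [T → . E E], [T → . T c e], [T → E . E] }  — shift
  I4: { [E → . T c], [E → . e], [F → F . e b], [T → . E E], [T → . T c e], [X → e F . E] }  — shift
  I5: { [E → T . c], [T → T . c e] }  — shift
  I6: { [X → e X . c] }  — shift
  I7: { [F → b .] }  — reduce
  I8: { [E → . T c], [E → . e], [E → e .], [F → . E e], [F → . F e b], [F → . b], [T → . E E], [T → . T c e], [X → . e F E], [X → . e X c], [X → e . F E], [X → e . X c] }  — shift, reduce
  I9: { [X → e X c .] }  — reduce
  I10: { [E → T c .], [T → T c . e] }  — shift, reduce
  I11: { [T → T c e .] }  — reduce
  I12: { [E → . T c], [E → . e], [T → . E E], [T → . T c e], [T → E . E], [X → e F E .] }  — shift, reduce
  I13: { [E → e .], [F → F e . b] }  — shift, reduce
  I14: { [F → F e b .] }  — reduce
  I15: { [E → . T c], [E → . e], [T → . E E], [T → . T c e], [T → E . E], [T → E E .] }  — shift, reduce
  I16: { [E → e .] }  — reduce
  I17: { [E → e .], [F → E e .] }  — 2 reduces

Conflict in state I8:
  Shift-reduce conflict between [E → e .] and [E → . e]
So the grammar is NOT LR(0).

Answer: No. Shift-reduce conflict between [E → e .] and [E → . e]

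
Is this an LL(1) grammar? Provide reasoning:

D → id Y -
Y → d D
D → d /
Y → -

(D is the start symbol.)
A grammar is LL(1) if for each non-terminal N with multiple productions, the predict sets of those productions are pairwise disjoint, where PREDICT(N → α) = (FIRST(α) \ {ε}) ∪ (FOLLOW(N) if α ⇒* ε).

For D:
  PREDICT(D → id Y '-') = { 'id' }
  PREDICT(D → d '/') = { 'd' }
For Y:
  PREDICT(Y → d D) = { 'd' }
  PREDICT(Y → '-') = { '-' }

All predict sets are disjoint. The grammar IS LL(1).

Answer: Yes, the grammar is LL(1).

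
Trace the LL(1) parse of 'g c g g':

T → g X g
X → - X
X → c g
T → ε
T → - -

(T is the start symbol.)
LL(1) parsing maintains a stack (initially the start symbol over $) and the input. At each step: if the stack top is a terminal, match it against the current input token; if it is a non-terminal N, replace it with the RHS of M[N, lookahead] (the unique production whose predict set contains the lookahead).

Stack is shown with the top on the left.

Stack    Input      Action
--------------------------
T $      g c g g $  output T → g X g
g X g $  g c g g $  match 'g'
X g $    c g g $    output X → c g
c g g $  c g g $    match 'c'
g g $    g g $      match 'g'
g $      g $        match 'g'
$        $          accept

The string is accepted.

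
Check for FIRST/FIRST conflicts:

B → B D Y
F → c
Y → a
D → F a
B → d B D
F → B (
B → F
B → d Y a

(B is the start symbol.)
Yes. B → B D Y / B → d B D on { 'd' }; B → B D Y / B → F on { 'c', 'd' }; B → B D Y / B → d Y a on { 'd' }; B → d B D / B → F on { 'd' }; B → d B D / B → d Y a on { 'd' }; B → F / B → d Y a on { 'd' }; F → c / F → B '(' on { 'c' }

A FIRST/FIRST conflict occurs when two productions N → α and N → β for the same non-terminal have FIRST(α) ∩ FIRST(β) ≠ ∅ (with ε ∈ FIRST of a nullable right-hand side, so two nullable alternatives also conflict).

FIRST sets of the non-terminals at (or reachable through a nullable prefix from) the front of some alternative:
  FIRST(B) = { 'c', 'd' }
  FIRST(F) = { 'c', 'd' }

Productions for B:
  B → B D Y: FIRST = { 'c', 'd' }
  B → d B D: FIRST = { 'd' }
  B → F: FIRST = { 'c', 'd' }
  B → d Y a: FIRST = { 'd' }
Productions for F:
  F → c: FIRST = { 'c' }
  F → B (: FIRST = { 'c', 'd' }
Y, D have only one production, so no FIRST/FIRST conflict is possible there.

Conflict for B: B → B D Y and B → d B D
  Overlap: { 'd' }
Conflict for B: B → B D Y and B → F
  Overlap: { 'c', 'd' }
Conflict for B: B → B D Y and B → d Y a
  Overlap: { 'd' }
Conflict for B: B → d B D and B → F
  Overlap: { 'd' }
Conflict for B: B → d B D and B → d Y a
  Overlap: { 'd' }
Conflict for B: B → F and B → d Y a
  Overlap: { 'd' }
Conflict for F: F → c and F → B (
  Overlap: { 'c' }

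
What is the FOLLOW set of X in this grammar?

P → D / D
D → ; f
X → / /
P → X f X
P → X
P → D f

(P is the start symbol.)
In P → X f X: X is followed by f X, add FIRST(f X) \ {ε} = { 'f' }
In P → X f X: X is at the end, add FOLLOW(P)
In P → X: X is at the end, add FOLLOW(P)

The FOLLOW sets referred to above (computed the same way, to a fixed point):
  FOLLOW(P) = { $ }

Taking the union: FOLLOW(X) = { $, 'f' }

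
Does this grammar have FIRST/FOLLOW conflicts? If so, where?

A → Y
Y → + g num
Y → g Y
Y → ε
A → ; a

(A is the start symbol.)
No FIRST/FOLLOW conflicts.

A FIRST/FOLLOW conflict occurs when a non-terminal N has a nullable alternative N → β (β ⇒* ε) and another alternative N → α with FIRST(α) ∩ FOLLOW(N) ≠ ∅: on such a lookahead the parser cannot decide between expanding α and letting N vanish via β.

Nullable non-terminals: A, Y.
FIRST sets used below: FIRST(Y) = { '+', 'g', ε }

A: nullable alternative(s) A → Y; FOLLOW(A) = { $ }
  A → Y: FIRST \ {ε} = { '+', 'g' } — this is the only nullable alternative, skip
  A → ; a: FIRST \ {ε} = { ';' } — disjoint from FOLLOW(A)

Y: nullable alternative(s) Y → ε; FOLLOW(Y) = { $ }
  Y → + g num: FIRST \ {ε} = { '+' } — disjoint from FOLLOW(Y)
  Y → g Y: FIRST \ {ε} = { 'g' } — disjoint from FOLLOW(Y)
  Y → ε: FIRST \ {ε} = { } — this is the only nullable alternative, skip

No FIRST/FOLLOW conflicts found.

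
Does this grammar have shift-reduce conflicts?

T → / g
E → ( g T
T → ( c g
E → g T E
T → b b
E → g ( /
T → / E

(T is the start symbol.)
Yes — I8: [T → / g .] vs [E → g . ( /]

A shift-reduce conflict occurs when an LR(0) state has both:
  - a complete (reduce) item [A → α .] (dot at the end), and
  - a shift item [B → β . c γ] (dot before a terminal).

Augment with T' → T and build the canonical LR(0) collection (I0 = CLOSURE({[T' → . T]}), then GOTO on every symbol after a dot until no new states appear). It has 18 states:
  I0: { [T → . ( c g], [T → . / E], [T → . / g], [T → . b b], [T' → . T] }  — shift
  I1: { [T → ( . c g] }  — shift
  I2: { [E → . ( g T], [E → . g ( /], [E → . g T E], [T → / . E], [T → / . g] }  — shift
  I3: { [T' → T .] }  — accept
  I4: { [T → b . b] }  — shift
  I5: { [T → b b .] }  — reduce
  I6: { [E → ( . g T] }  — shift
  I7: { [T → / E .] }  — reduce
  I8: { [E → g . ( /], [E → g . T E], [T → . ( c g], [T → . / E], [T → . / g], [T → . b b], [T → / g .] }  — shift, reduce
  I9: { [E → g ( . /], [T → ( . c g] }  — shift
  I10: { [E → . ( g T], [E → . g ( /], [E → . g T E], [E → g T . E] }  — shift
  I11: { [E → g T E .] }  — reduce
  I12: { [E → g . ( /], [E → g . T E], [T → . ( c g], [T → . / E], [T → . / g], [T → . b b] }  — shift
  I13: { [E → g ( / .] }  — reduce
  I14: { [T → ( c . g] }  — shift
  I15: { [T → ( c g .] }  — reduce
  I16: { [E → ( g . T], [T → . ( c g], [T → . / E], [T → . / g], [T → . b b] }  — shift
  I17: { [E → ( g T .] }  — reduce

I8 contains reduce item [T → / g .] and shift items [E → g . ( /], [T → . ( c g], [T → . / E], [T → . / g], [T → . b b] — shift-reduce conflict.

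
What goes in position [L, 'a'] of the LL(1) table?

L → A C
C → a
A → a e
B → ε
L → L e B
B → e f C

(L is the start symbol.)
To find M[L, 'a'], we find productions for L where 'a' is in the predict set (PREDICT(N → α) = (FIRST(α) \ {ε}) ∪ (FOLLOW(N) if α ⇒* ε)).

Relevant sets:
  FIRST(A) = { 'a' }
  FIRST(L) = { 'a' }

L → A C: PREDICT = { 'a' }
  'a' is in predict set, so this production goes in M[L, 'a']
L → L e B: PREDICT = { 'a' }
  'a' is in predict set, so this production goes in M[L, 'a']

M[L, 'a'] = L → A C, L → L e B  (a multiply-defined cell — the grammar is not LL(1))

Answer: L → A C, L → L e B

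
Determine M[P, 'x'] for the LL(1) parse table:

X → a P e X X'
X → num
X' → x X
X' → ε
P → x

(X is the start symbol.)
P → x

To find M[P, 'x'], we find productions for P where 'x' is in the predict set (PREDICT(N → α) = (FIRST(α) \ {ε}) ∪ (FOLLOW(N) if α ⇒* ε)).

P → x: PREDICT = { 'x' }
  'x' is in predict set, so this production goes in M[P, 'x']

M[P, 'x'] = P → x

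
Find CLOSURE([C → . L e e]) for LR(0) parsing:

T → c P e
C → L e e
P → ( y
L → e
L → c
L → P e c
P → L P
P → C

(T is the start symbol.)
{ [C → . L e e], [L → . P e c], [L → . c], [L → . e], [P → . ( y], [P → . C], [P → . L P] }

To compute CLOSURE, for each item [A → α.Bβ] where B is a non-terminal, add [B → .γ] for all productions B → γ; repeat for the newly added items until nothing changes.

Start with: [C → . L e e]
  [C → . L e e] has the dot before L: add [L → . e], [L → . c], [L → . P e c]
  [L → . P e c] has the dot before P: add [P → . ( y], [P → . L P], [P → . C]
  [P → . C] has the dot before C: all C-items already present
No further items can be added.

CLOSURE = { [C → . L e e], [L → . P e c], [L → . c], [L → . e], [P → . ( y], [P → . C], [P → . L P] }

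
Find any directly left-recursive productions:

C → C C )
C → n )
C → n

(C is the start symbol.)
Yes, C is left-recursive

Direct left recursion occurs when N → N α for some non-terminal N (the right-hand side begins with the left-hand side itself).

C → C C ): LEFT RECURSIVE (starts with C)
C → n ): starts with n
C → n: starts with n

The grammar has direct left recursion on: C.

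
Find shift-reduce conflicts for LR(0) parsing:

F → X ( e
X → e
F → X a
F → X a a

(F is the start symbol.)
Augment with F' → F and build the canonical LR(0) collection (I0 = CLOSURE({[F' → . F]}), then GOTO on every symbol after a dot until no new states appear). It has 8 states:
  I0: { [F → . X ( e], [F → . X a a], [F → . X a], [F' → . F], [X → . e] }  — shift
  I1: { [F' → F .] }  — accept
  I2: { [F → X . ( e], [F → X . a a], [F → X . a] }  — shift
  I3: { [X → e .] }  — reduce
  I4: { [F → X ( . e] }  — shift
  I5: { [F → X a . a], [F → X a .] }  — shift, reduce
  I6: { [F → X a a .] }  — reduce
  I7: { [F → X ( e .] }  — reduce

I5 contains reduce item [F → X a .] and shift item [F → X a . a] — shift-reduce conflict.

Answer: Yes — I5: [F → X a .] vs [F → X a . a]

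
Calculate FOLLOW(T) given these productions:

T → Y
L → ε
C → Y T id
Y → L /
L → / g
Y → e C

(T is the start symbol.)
To compute FOLLOW(T), find every occurrence of T on a right-hand side N → α T β: add FIRST(β) \ {ε}, and if β is empty or nullable also add FOLLOW(N). Iterate to a fixed point.

T is the start symbol, so $ ∈ FOLLOW(T).
In C → Y T id: T is followed by id, add FIRST(id) \ {ε} = { 'id' }

Taking the union: FOLLOW(T) = { $, 'id' }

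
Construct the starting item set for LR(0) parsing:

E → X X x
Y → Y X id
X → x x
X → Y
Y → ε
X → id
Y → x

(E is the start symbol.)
First, augment the grammar with E' → E
I₀ = CLOSURE({ [E' → . E] }):
  [E' → . E] has the dot before E: add [E → . X X x]
  [E → . X X x] has the dot before X: add [X → . x x], [X → . Y], [X → . id]
  [X → . Y] has the dot before Y: add [Y → . Y X id], [Y → .], [Y → . x]
No further items can be added.

I₀ = { [E → . X X x], [E' → . E], [X → . Y], [X → . id], [X → . x x], [Y → . Y X id], [Y → . x], [Y → .] }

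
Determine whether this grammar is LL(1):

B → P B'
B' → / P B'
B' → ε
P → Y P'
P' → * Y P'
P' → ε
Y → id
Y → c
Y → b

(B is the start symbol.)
Yes, the grammar is LL(1).

A grammar is LL(1) if for each non-terminal N with multiple productions, the predict sets of those productions are pairwise disjoint, where PREDICT(N → α) = (FIRST(α) \ {ε}) ∪ (FOLLOW(N) if α ⇒* ε).

Relevant sets:
  FOLLOW(B') = { $ }
  FOLLOW(P') = { $, '/' }

For B':
  PREDICT(B' → '/' P B') = { '/' }
  PREDICT(B' → ε) = { $ }
For P':
  PREDICT(P' → '*' Y P') = { '*' }
  PREDICT(P' → ε) = { $, '/' }
For Y:
  PREDICT(Y → id) = { 'id' }
  PREDICT(Y → c) = { 'c' }
  PREDICT(Y → b) = { 'b' }
B, P have a single production, so nothing to check there.

All predict sets are disjoint. The grammar IS LL(1).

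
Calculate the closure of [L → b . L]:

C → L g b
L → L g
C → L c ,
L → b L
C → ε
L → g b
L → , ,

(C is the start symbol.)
To compute CLOSURE, for each item [A → α.Bβ] where B is a non-terminal, add [B → .γ] for all productions B → γ; repeat for the newly added items until nothing changes.

Start with: [L → b . L]
  [L → b . L] has the dot before L: add [L → . L g], [L → . b L], [L → . g b], [L → . , ,]
No further items can be added.

CLOSURE = { [L → . , ,], [L → . L g], [L → . b L], [L → . g b], [L → b . L] }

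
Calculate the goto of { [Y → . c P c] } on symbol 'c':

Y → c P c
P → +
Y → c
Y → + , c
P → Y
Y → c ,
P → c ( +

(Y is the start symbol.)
{ [P → . +], [P → . Y], [P → . c ( +], [Y → . + , c], [Y → . c ,], [Y → . c P c], [Y → . c], [Y → c . P c] }

GOTO(I, 'c') = CLOSURE({ [A → αX.β] : [A → α.Xβ] ∈ I, X = 'c' })

Items with dot before 'c', with the dot advanced:
  [Y → . c P c] → [Y → c . P c]
Closure of the advanced items:
  [Y → c . P c] has the dot before P: add [P → . +], [P → . Y], [P → . c ( +]
  [P → . Y] has the dot before Y: add [Y → . c P c], [Y → . c], [Y → . + , c], [Y → . c ,]

GOTO = { [P → . +], [P → . Y], [P → . c ( +], [Y → . + , c], [Y → . c ,], [Y → . c P c], [Y → . c], [Y → c . P c] }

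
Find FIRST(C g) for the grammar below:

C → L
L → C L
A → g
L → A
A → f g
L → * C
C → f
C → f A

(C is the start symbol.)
{ '*', 'f', 'g' }

FIRST sets of the non-terminals involved (from the grammar, by fixed-point iteration):
  FIRST(C) = { '*', 'f', 'g' }

To compute FIRST(C g), process the symbols left to right:
Symbol C is a non-terminal. Add FIRST(C) \ {ε} = { '*', 'f', 'g' }
C is not nullable (ε ∉ FIRST(C)), so stop here.
FIRST(C g) = { '*', 'f', 'g' }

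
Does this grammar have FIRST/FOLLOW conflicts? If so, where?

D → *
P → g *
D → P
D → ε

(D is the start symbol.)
No FIRST/FOLLOW conflicts.

A FIRST/FOLLOW conflict occurs when a non-terminal N has a nullable alternative N → β (β ⇒* ε) and another alternative N → α with FIRST(α) ∩ FOLLOW(N) ≠ ∅: on such a lookahead the parser cannot decide between expanding α and letting N vanish via β.

Nullable non-terminals: D.
FIRST sets used below: FIRST(P) = { 'g' }

D: nullable alternative(s) D → ε; FOLLOW(D) = { $ }
  D → *: FIRST \ {ε} = { '*' } — disjoint from FOLLOW(D)
  D → P: FIRST \ {ε} = { 'g' } — disjoint from FOLLOW(D)
  D → ε: FIRST \ {ε} = { } — this is the only nullable alternative, skip

P has no nullable alternative, so no FIRST/FOLLOW check is needed there.

No FIRST/FOLLOW conflicts found.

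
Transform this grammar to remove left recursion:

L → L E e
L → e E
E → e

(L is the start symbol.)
L → e E L'
L' → E e L'
L' → ε
E → e

L is directly left-recursive. The standard transformation for
  A → A α₁ | ... | A α_m | β₁ | ... | β_n
is
  A  → β₁ A' | ... | β_n A'
  A' → α₁ A' | ... | α_m A' | ε

L → e E becomes L → e E L'
L → L E e becomes L' → E e L'
Add L' → ε

Productions for other non-terminals are unchanged:
  E → e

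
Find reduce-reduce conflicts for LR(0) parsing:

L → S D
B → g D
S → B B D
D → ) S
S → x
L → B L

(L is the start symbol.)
No reduce-reduce conflicts

A reduce-reduce conflict occurs when an LR(0) state has two complete items [A → α .] and [B → β .] — both call for a reduction, and with no lookahead the parser cannot choose between them.

Augment with L' → L and build the canonical LR(0) collection (I0 = CLOSURE({[L' → . L]}), then GOTO on every symbol after a dot until no new states appear). It has 15 states:
  I0: { [B → . g D], [L → . B L], [L → . S D], [L' → . L], [S → . B B D], [S → . x] }  — shift
  I1: { [B → . g D], [L → . B L], [L → . S D], [L → B . L], [S → . B B D], [S → . x], [S → B . B D] }  — shift
  I2: { [L' → L .] }  — accept
  I3: { [D → . ) S], [L → S . D] }  — shift
  I4: { [B → g . D], [D → . ) S] }  — shift
  I5: { [S → x .] }  — reduce
  I6: { [B → . g D], [D → ) . S], [S → . B B D], [S → . x] }  — shift
  I7: { [B → g D .] }  — reduce
  I8: { [B → . g D], [S → B . B D] }  — shift
  I9: { [D → ) S .] }  — reduce
  I10: { [D → . ) S], [S → B B . D] }  — shift
  I11: { [S → B B D .] }  — reduce
  I12: { [L → S D .] }  — reduce
  I13: { [B → . g D], [D → . ) S], [L → . B L], [L → . S D], [L → B . L], [S → . B B D], [S → . x], [S → B . B D], [S → B B . D] }  — shift
  I14: { [L → B L .] }  — reduce

No state contains more than one complete item.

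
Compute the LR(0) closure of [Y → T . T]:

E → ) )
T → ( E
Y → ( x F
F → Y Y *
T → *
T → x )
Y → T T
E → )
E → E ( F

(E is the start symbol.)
{ [T → . ( E], [T → . *], [T → . x )], [Y → T . T] }

To compute CLOSURE, for each item [A → α.Bβ] where B is a non-terminal, add [B → .γ] for all productions B → γ; repeat for the newly added items until nothing changes.

Start with: [Y → T . T]
  [Y → T . T] has the dot before T: add [T → . ( E], [T → . *], [T → . x )]
No further items can be added.

CLOSURE = { [T → . ( E], [T → . *], [T → . x )], [Y → T . T] }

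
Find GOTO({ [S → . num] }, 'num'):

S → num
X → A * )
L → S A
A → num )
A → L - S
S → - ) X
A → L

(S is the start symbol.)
GOTO(I, 'num') = CLOSURE({ [A → αX.β] : [A → α.Xβ] ∈ I, X = 'num' })

Items with dot before 'num', with the dot advanced:
  [S → . num] → [S → num .]
Closure adds nothing (no advanced item has the dot before a non-terminal).

GOTO = { [S → num .] }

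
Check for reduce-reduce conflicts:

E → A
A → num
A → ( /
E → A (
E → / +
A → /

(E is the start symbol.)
No reduce-reduce conflicts

Augment with E' → E and build the canonical LR(0) collection (I0 = CLOSURE({[E' → . E]}), then GOTO on every symbol after a dot until no new states appear). It has 9 states:
  I0: { [A → . ( /], [A → . /], [A → . num], [E → . / +], [E → . A (], [E → . A], [E' → . E] }  — shift
  I1: { [A → ( . /] }  — shift
  I2: { [A → / .], [E → / . +] }  — shift, reduce
  I3: { [E → A . (], [E → A .] }  — shift, reduce
  I4: { [E' → E .] }  — accept
  I5: { [A → num .] }  — reduce
  I6: { [E → A ( .] }  — reduce
  I7: { [E → / + .] }  — reduce
  I8: { [A → ( / .] }  — reduce

No state contains more than one complete item.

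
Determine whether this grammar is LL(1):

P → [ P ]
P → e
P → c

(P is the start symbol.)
A grammar is LL(1) if for each non-terminal N with multiple productions, the predict sets of those productions are pairwise disjoint, where PREDICT(N → α) = (FIRST(α) \ {ε}) ∪ (FOLLOW(N) if α ⇒* ε).

For P:
  PREDICT(P → '[' P ']') = { '[' }
  PREDICT(P → e) = { 'e' }
  PREDICT(P → c) = { 'c' }

All predict sets are disjoint. The grammar IS LL(1).

Answer: Yes, the grammar is LL(1).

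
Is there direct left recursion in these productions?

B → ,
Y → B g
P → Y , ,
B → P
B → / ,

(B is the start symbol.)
Direct left recursion occurs when N → N α for some non-terminal N (the right-hand side begins with the left-hand side itself).

B → ,: starts with ','
Y → B g: starts with B
P → Y , ,: starts with Y
B → P: starts with P
B → / ,: starts with '/'

No direct left recursion found.

Answer: No direct left recursion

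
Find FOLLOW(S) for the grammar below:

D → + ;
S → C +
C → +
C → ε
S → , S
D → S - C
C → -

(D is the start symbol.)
To compute FOLLOW(S), find every occurrence of S on a right-hand side N → α S β: add FIRST(β) \ {ε}, and if β is empty or nullable also add FOLLOW(N). Iterate to a fixed point.

In S → , S: S is at the end; this adds FOLLOW(S) to itself — nothing new
In D → S - C: S is followed by '-' C, add FIRST('-' C) \ {ε} = { '-' }

Taking the union: FOLLOW(S) = { '-' }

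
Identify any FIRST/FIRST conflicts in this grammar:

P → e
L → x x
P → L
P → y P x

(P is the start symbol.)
No FIRST/FIRST conflicts.

A FIRST/FIRST conflict occurs when two productions N → α and N → β for the same non-terminal have FIRST(α) ∩ FIRST(β) ≠ ∅ (with ε ∈ FIRST of a nullable right-hand side, so two nullable alternatives also conflict).

FIRST sets of the non-terminals at (or reachable through a nullable prefix from) the front of some alternative:
  FIRST(L) = { 'x' }

Productions for P:
  P → e: FIRST = { 'e' }
  P → L: FIRST = { 'x' }
  P → y P x: FIRST = { 'y' }
L has only one production, so no FIRST/FIRST conflict is possible there.

All alternatives of each non-terminal have pairwise disjoint FIRST sets.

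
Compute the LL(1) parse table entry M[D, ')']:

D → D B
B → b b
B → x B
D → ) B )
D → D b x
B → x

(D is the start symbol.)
D → D B, D → ) B ), D → D b x

To find M[D, ')'], we find productions for D where ')' is in the predict set (PREDICT(N → α) = (FIRST(α) \ {ε}) ∪ (FOLLOW(N) if α ⇒* ε)).

Relevant sets:
  FIRST(D) = { ')' }

D → D B: PREDICT = { ')' }
  ')' is in predict set, so this production goes in M[D, ')']
D → ) B ): PREDICT = { ')' }
  ')' is in predict set, so this production goes in M[D, ')']
D → D b x: PREDICT = { ')' }
  ')' is in predict set, so this production goes in M[D, ')']

M[D, ')'] = D → D B, D → ) B ), D → D b x  (a multiply-defined cell — the grammar is not LL(1))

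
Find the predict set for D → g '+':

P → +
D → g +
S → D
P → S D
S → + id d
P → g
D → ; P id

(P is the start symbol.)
{ 'g' }

PREDICT(D → g '+') = (FIRST(RHS) \ {ε}) ∪ (FOLLOW(D) if ε ∈ FIRST(RHS), i.e. RHS ⇒* ε)
FIRST(g '+') = { 'g' }
ε ∉ FIRST(g '+'), so FOLLOW(D) is not added.
PREDICT(D → g '+') = { 'g' }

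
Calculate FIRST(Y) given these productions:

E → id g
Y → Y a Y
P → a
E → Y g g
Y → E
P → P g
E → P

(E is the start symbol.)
To compute FIRST(Y), examine every production with Y on the left-hand side, reading each right-hand side left to right until a non-nullable symbol is reached.

FIRST sets of the other non-terminals involved (by the same procedure, iterated to a fixed point):
  FIRST(E) = { 'a', 'id' }

From Y → Y a Y:
  - Y is the symbol being defined: contributes nothing new
    Y is not nullable, so stop
From Y → E:
  - E is a non-terminal: add FIRST(E) \ {ε} = { 'a', 'id' }
    E is not nullable, so stop

Collecting: FIRST(Y) = { 'a', 'id' }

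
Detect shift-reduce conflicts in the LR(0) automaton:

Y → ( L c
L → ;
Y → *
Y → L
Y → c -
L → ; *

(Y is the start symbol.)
Augment with Y' → Y and build the canonical LR(0) collection (I0 = CLOSURE({[Y' → . Y]}), then GOTO on every symbol after a dot until no new states appear). It has 11 states:
  I0: { [L → . ; *], [L → . ;], [Y → . ( L c], [Y → . *], [Y → . L], [Y → . c -], [Y' → . Y] }  — shift
  I1: { [L → . ; *], [L → . ;], [Y → ( . L c] }  — shift
  I2: { [Y → * .] }  — reduce
  I3: { [L → ; . *], [L → ; .] }  — shift, reduce
  I4: { [Y → L .] }  — reduce
  I5: { [Y' → Y .] }  — accept
  I6: { [Y → c . -] }  — shift
  I7: { [Y → c - .] }  — reduce
  I8: { [L → ; * .] }  — reduce
  I9: { [Y → ( L . c] }  — shift
  I10: { [Y → ( L c .] }  — reduce

I3 contains reduce item [L → ; .] and shift item [L → ; . *] — shift-reduce conflict.

Answer: Yes — I3: [L → ; .] vs [L → ; . *]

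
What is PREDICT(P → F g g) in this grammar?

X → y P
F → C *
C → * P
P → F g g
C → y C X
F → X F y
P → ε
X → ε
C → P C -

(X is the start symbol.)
{ '*', 'y' }

PREDICT(P → F g g) = (FIRST(RHS) \ {ε}) ∪ (FOLLOW(P) if ε ∈ FIRST(RHS), i.e. RHS ⇒* ε)
FIRST(F) = { '*', 'y' }
FIRST(F g g) = { '*', 'y' }
ε ∉ FIRST(F g g), so FOLLOW(P) is not added.
PREDICT(P → F g g) = { '*', 'y' }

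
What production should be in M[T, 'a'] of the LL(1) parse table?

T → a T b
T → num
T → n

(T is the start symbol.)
T → a T b

To find M[T, 'a'], we find productions for T where 'a' is in the predict set (PREDICT(N → α) = (FIRST(α) \ {ε}) ∪ (FOLLOW(N) if α ⇒* ε)).

T → a T b: PREDICT = { 'a' }
  'a' is in predict set, so this production goes in M[T, 'a']
T → num: PREDICT = { 'num' }
T → n: PREDICT = { 'n' }

M[T, 'a'] = T → a T b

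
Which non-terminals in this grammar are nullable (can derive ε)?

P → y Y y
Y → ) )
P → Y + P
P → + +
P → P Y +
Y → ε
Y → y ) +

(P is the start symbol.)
{ 'Y' }

A non-terminal is nullable if it can derive ε (the empty string): either it has an ε-production, or it has a production whose right-hand side consists entirely of nullable non-terminals.

ε-productions: Y → ε
So Y is immediately nullable.
No further non-terminal can be added: every production for the remaining non-terminals contains a terminal or a non-nullable non-terminal.
Nullable = { 'Y' }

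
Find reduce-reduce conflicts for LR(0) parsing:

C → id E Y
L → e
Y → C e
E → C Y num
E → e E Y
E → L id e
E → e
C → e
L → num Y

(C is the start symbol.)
Augment with C' → C and build the canonical LR(0) collection (I0 = CLOSURE({[C' → . C]}), then GOTO on every symbol after a dot until no new states appear). It has 19 states:
  I0: { [C → . e], [C → . id E Y], [C' → . C] }  — shift
  I1: { [C' → C .] }  — accept
  I2: { [C → e .] }  — reduce
  I3: { [C → . e], [C → . id E Y], [C → id . E Y], [E → . C Y num], [E → . L id e], [E → . e E Y], [E → . e], [L → . e], [L → . num Y] }  — shift
  I4: { [C → . e], [C → . id E Y], [E → C . Y num], [Y → . C e] }  — shift
  I5: { [C → . e], [C → . id E Y], [C → id E . Y], [Y → . C e] }  — shift
  I6: { [E → L . id e] }  — shift
  I7: { [C → . e], [C → . id E Y], [C → e .], [E → . C Y num], [E → . L id e], [E → . e E Y], [E → . e], [E → e . E Y], [E → e .], [L → . e], [L → . num Y], [L → e .] }  — shift, 3 reduces
  I8: { [C → . e], [C → . id E Y], [L → num . Y], [Y → . C e] }  — shift
  I9: { [Y → C . e] }  — shift
  I10: { [L → num Y .] }  — reduce
  I11: { [Y → C e .] }  — reduce
  I12: { [C → . e], [C → . id E Y], [E → e E . Y], [Y → . C e] }  — shift
  I13: { [E → e E Y .] }  — reduce
  I14: { [E → L id . e] }  — shift
  I15: { [E → L id e .] }  — reduce
  I16: { [C → id E Y .] }  — reduce
  I17: { [E → C Y . num] }  — shift
  I18: { [E → C Y num .] }  — reduce

I7 contains complete items [C → e .], [E → e .], [L → e .] — reduce-reduce conflict.

Answer: Yes — I7: [C → e .] vs [E → e .]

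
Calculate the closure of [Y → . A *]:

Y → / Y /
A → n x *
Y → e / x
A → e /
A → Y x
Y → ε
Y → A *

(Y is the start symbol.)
{ [A → . Y x], [A → . e /], [A → . n x *], [Y → . / Y /], [Y → . A *], [Y → . e / x], [Y → .] }

To compute CLOSURE, for each item [A → α.Bβ] where B is a non-terminal, add [B → .γ] for all productions B → γ; repeat for the newly added items until nothing changes.

Start with: [Y → . A *]
  [Y → . A *] has the dot before A: add [A → . n x *], [A → . e /], [A → . Y x]
  [A → . Y x] has the dot before Y: add [Y → . / Y /], [Y → . e / x], [Y → .]
No further items can be added.

CLOSURE = { [A → . Y x], [A → . e /], [A → . n x *], [Y → . / Y /], [Y → . A *], [Y → . e / x], [Y → .] }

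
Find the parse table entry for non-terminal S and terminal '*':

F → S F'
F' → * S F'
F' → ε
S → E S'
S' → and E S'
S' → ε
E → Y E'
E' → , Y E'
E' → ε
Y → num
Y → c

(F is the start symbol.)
To find M[S, '*'], we find productions for S where '*' is in the predict set (PREDICT(N → α) = (FIRST(α) \ {ε}) ∪ (FOLLOW(N) if α ⇒* ε)).

Relevant sets:
  FIRST(E) = { 'c', 'num' }

S → E S': PREDICT = { 'c', 'num' }

M[S, '*'] is empty (no production applies)

Answer: Empty (error entry)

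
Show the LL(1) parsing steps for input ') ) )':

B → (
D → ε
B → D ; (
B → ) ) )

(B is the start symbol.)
LL(1) parsing maintains a stack (initially the start symbol over $) and the input. At each step: if the stack top is a terminal, match it against the current input token; if it is a non-terminal N, replace it with the RHS of M[N, lookahead] (the unique production whose predict set contains the lookahead).

Stack is shown with the top on the left.

Stack    Input    Action
------------------------
B $      ) ) ) $  output B → ) ) )
) ) ) $  ) ) ) $  match ')'
) ) $    ) ) $    match ')'
) $      ) $      match ')'
$        $        accept

The string is accepted.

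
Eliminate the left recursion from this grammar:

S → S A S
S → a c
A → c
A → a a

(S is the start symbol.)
S is directly left-recursive. The standard transformation for
  A → A α₁ | ... | A α_m | β₁ | ... | β_n
is
  A  → β₁ A' | ... | β_n A'
  A' → α₁ A' | ... | α_m A' | ε

S → a c becomes S → a c S'
S → S A S becomes S' → A S S'
Add S' → ε

Productions for other non-terminals are unchanged:
  A → c
  A → a a

Resulting grammar:
S → a c S'
S' → A S S'
S' → ε
A → c
A → a a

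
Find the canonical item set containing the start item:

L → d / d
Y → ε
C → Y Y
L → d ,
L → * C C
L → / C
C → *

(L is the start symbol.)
{ [L → . * C C], [L → . / C], [L → . d ,], [L → . d / d], [L' → . L] }

First, augment the grammar with L' → L
I₀ = CLOSURE({ [L' → . L] }):
  [L' → . L] has the dot before L: add [L → . d / d], [L → . d ,], [L → . * C C], [L → . / C]
No further items can be added.

I₀ = { [L → . * C C], [L → . / C], [L → . d ,], [L → . d / d], [L' → . L] }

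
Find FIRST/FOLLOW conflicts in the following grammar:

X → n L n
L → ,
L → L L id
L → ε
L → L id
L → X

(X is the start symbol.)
Yes. L → ',' with FOLLOW(L) on { ',' }; L → L L id with FOLLOW(L) on { ',', 'id', 'n' }; L → L id with FOLLOW(L) on { ',', 'id', 'n' }; L → X with FOLLOW(L) on { 'n' }

A FIRST/FOLLOW conflict occurs when a non-terminal N has a nullable alternative N → β (β ⇒* ε) and another alternative N → α with FIRST(α) ∩ FOLLOW(N) ≠ ∅: on such a lookahead the parser cannot decide between expanding α and letting N vanish via β.

Nullable non-terminals: L.
FIRST sets used below: FIRST(L) = { ',', 'id', 'n', ε }, FIRST(X) = { 'n' }

L: nullable alternative(s) L → ε; FOLLOW(L) = { ',', 'id', 'n' }
  L → ,: FIRST \ {ε} = { ',' } — overlaps FOLLOW(L) on { ',' }: CONFLICT
  L → L L id: FIRST \ {ε} = { ',', 'id', 'n' } — overlaps FOLLOW(L) on { ',', 'id', 'n' }: CONFLICT
  L → ε: FIRST \ {ε} = { } — this is the only nullable alternative, skip
  L → L id: FIRST \ {ε} = { ',', 'id', 'n' } — overlaps FOLLOW(L) on { ',', 'id', 'n' }: CONFLICT
  L → X: FIRST \ {ε} = { 'n' } — overlaps FOLLOW(L) on { 'n' }: CONFLICT

X has no nullable alternative, so no FIRST/FOLLOW check is needed there.

So the grammar has 4 FIRST/FOLLOW conflicts (marked CONFLICT above).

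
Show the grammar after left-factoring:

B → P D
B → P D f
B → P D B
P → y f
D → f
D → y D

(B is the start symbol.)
Left-factoring transforms A → αβ₁ | αβ₂ into A → αA' and A' → β₁ | β₂
(α is the longest common prefix among the alternatives). Repeat until
no nonterminal has two alternatives with a common prefix.

Round 1: B has alternatives sharing prefix 'P D'. Introduce B': B → P D B'
  Add: B' → ε
  Add: B' → f
  Add: B' → B

No remaining common prefixes — done.

Resulting grammar:
B → P D B'
B' → ε
B' → f
B' → B
P → y f
D → f
D → y D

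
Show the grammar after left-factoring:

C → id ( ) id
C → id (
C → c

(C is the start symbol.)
Left-factoring transforms A → αβ₁ | αβ₂ into A → αA' and A' → β₁ | β₂
(α is the longest common prefix among the alternatives). Repeat until
no nonterminal has two alternatives with a common prefix.

Round 1: C has alternatives sharing prefix 'id ('. Introduce C': C → id ( C'
  Add: C' → ) id
  Add: C' → ε

No remaining common prefixes — done.

Resulting grammar:
C → id ( C'
C' → ) id
C' → ε
C → c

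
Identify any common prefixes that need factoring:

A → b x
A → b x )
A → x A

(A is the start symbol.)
Yes, A has productions with common prefix 'b x'

Left-factoring is needed when two productions for the same non-terminal
share a common prefix on the right-hand side.

Productions for A:
  A → b x
  A → b x )
  A → x A

Found common prefix 'b x' in productions for A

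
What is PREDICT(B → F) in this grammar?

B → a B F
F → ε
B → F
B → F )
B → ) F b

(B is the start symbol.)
PREDICT(B → F) = (FIRST(RHS) \ {ε}) ∪ (FOLLOW(B) if ε ∈ FIRST(RHS), i.e. RHS ⇒* ε)
FIRST(F) = { ε }
FIRST(F) = { ε }
ε ∈ FIRST(F) (the right-hand side is nullable), so add FOLLOW(B) = { $ }
PREDICT(B → F) = { $ }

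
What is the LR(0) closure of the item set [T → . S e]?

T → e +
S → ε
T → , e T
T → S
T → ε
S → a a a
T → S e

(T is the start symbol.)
{ [S → . a a a], [S → .], [T → . S e] }

To compute CLOSURE, for each item [A → α.Bβ] where B is a non-terminal, add [B → .γ] for all productions B → γ; repeat for the newly added items until nothing changes.

Start with: [T → . S e]
  [T → . S e] has the dot before S: add [S → .], [S → . a a a]
No further items can be added.

CLOSURE = { [S → . a a a], [S → .], [T → . S e] }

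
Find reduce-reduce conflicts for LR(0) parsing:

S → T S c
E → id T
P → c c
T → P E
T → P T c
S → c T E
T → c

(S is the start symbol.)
A reduce-reduce conflict occurs when an LR(0) state has two complete items [A → α .] and [B → β .] — both call for a reduction, and with no lookahead the parser cannot choose between them.

Augment with S' → S and build the canonical LR(0) collection (I0 = CLOSURE({[S' → . S]}), then GOTO on every symbol after a dot until no new states appear). It has 17 states:
  I0: { [P → . c c], [S → . T S c], [S → . c T E], [S' → . S], [T → . P E], [T → . P T c], [T → . c] }  — shift
  I1: { [E → . id T], [P → . c c], [T → . P E], [T → . P T c], [T → . c], [T → P . E], [T → P . T c] }  — shift
  I2: { [S' → S .] }  — accept
  I3: { [P → . c c], [S → . T S c], [S → . c T E], [S → T . S c], [T → . P E], [T → . P T c], [T → . c] }  — shift
  I4: { [P → . c c], [P → c . c], [S → c . T E], [T → . P E], [T → . P T c], [T → . c], [T → c .] }  — shift, reduce
  I5: { [E → . id T], [S → c T . E] }  — shift
  I6: { [P → c . c], [P → c c .], [T → c .] }  — shift, 2 reduces
  I7: { [P → c c .] }  — reduce
  I8: { [S → c T E .] }  — reduce
  I9: { [E → id . T], [P → . c c], [T → . P E], [T → . P T c], [T → . c] }  — shift
  I10: { [E → id T .] }  — reduce
  I11: { [P → c . c], [T → c .] }  — shift, reduce
  I12: { [S → T S . c] }  — shift
  I13: { [S → T S c .] }  — reduce
  I14: { [T → P E .] }  — reduce
  I15: { [T → P T . c] }  — shift
  I16: { [T → P T c .] }  — reduce

I6 contains complete items [P → c c .], [T → c .] — reduce-reduce conflict.

Answer: Yes — I6: [P → c c .] vs [T → c .]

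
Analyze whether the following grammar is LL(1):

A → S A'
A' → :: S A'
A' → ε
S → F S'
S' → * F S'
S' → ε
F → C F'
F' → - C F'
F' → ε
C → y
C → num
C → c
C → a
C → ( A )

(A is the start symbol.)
A grammar is LL(1) if for each non-terminal N with multiple productions, the predict sets of those productions are pairwise disjoint, where PREDICT(N → α) = (FIRST(α) \ {ε}) ∪ (FOLLOW(N) if α ⇒* ε).

Relevant sets:
  FOLLOW(A') = { $, ')' }
  FOLLOW(S') = { $, ')', '::' }
  FOLLOW(F') = { $, ')', '*', '::' }

For A':
  PREDICT(A' → :: S A') = { '::' }
  PREDICT(A' → ε) = { $, ')' }
For S':
  PREDICT(S' → '*' F S') = { '*' }
  PREDICT(S' → ε) = { $, ')', '::' }
For F':
  PREDICT(F' → '-' C F') = { '-' }
  PREDICT(F' → ε) = { $, ')', '*', '::' }
For C:
  PREDICT(C → y) = { 'y' }
  PREDICT(C → num) = { 'num' }
  PREDICT(C → c) = { 'c' }
  PREDICT(C → a) = { 'a' }
  PREDICT(C → '(' A ')') = { '(' }
A, S, F have a single production, so nothing to check there.

All predict sets are disjoint. The grammar IS LL(1).

Answer: Yes, the grammar is LL(1).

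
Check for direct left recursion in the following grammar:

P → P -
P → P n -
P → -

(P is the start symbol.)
Yes, P is left-recursive

P → P -: LEFT RECURSIVE (starts with P)
P → P n -: LEFT RECURSIVE (starts with P)
P → -: starts with '-'

The grammar has direct left recursion on: P.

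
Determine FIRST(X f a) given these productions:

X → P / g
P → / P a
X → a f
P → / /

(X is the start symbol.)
{ '/', 'a' }

FIRST sets of the non-terminals involved (from the grammar, by fixed-point iteration):
  FIRST(X) = { '/', 'a' }

To compute FIRST(X f a), process the symbols left to right:
Symbol X is a non-terminal. Add FIRST(X) \ {ε} = { '/', 'a' }
X is not nullable (ε ∉ FIRST(X)), so stop here.
FIRST(X f a) = { '/', 'a' }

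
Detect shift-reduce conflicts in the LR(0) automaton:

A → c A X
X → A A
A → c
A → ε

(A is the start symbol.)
A shift-reduce conflict occurs when an LR(0) state has both:
  - a complete (reduce) item [A → α .] (dot at the end), and
  - a shift item [B → β . c γ] (dot before a terminal).

Augment with A' → A and build the canonical LR(0) collection (I0 = CLOSURE({[A' → . A]}), then GOTO on every symbol after a dot until no new states appear). It has 7 states:
  I0: { [A → . c A X], [A → . c], [A → .], [A' → . A] }  — shift, reduce
  I1: { [A' → A .] }  — accept
  I2: { [A → . c A X], [A → . c], [A → .], [A → c . A X], [A → c .] }  — shift, 2 reduces
  I3: { [A → . c A X], [A → . c], [A → .], [A → c A . X], [X → . A A] }  — shift, reduce
  I4: { [A → . c A X], [A → . c], [A → .], [X → A . A] }  — shift, reduce
  I5: { [A → c A X .] }  — reduce
  I6: { [X → A A .] }  — reduce

I0 contains reduce item [A → .] and shift items [A → . c], [A → . c A X] — shift-reduce conflict.
I2 contains reduce items [A → .], [A → c .] and shift items [A → . c], [A → . c A X] — shift-reduce conflict.
I3 contains reduce item [A → .] and shift items [A → . c], [A → . c A X] — shift-reduce conflict.
I4 contains reduce item [A → .] and shift items [A → . c], [A → . c A X] — shift-reduce conflict.

Answer: Yes — I0: [A → .] vs [A → . c]; I2: [A → .] vs [A → . c]; I3: [A → .] vs [A → . c]; I4: [A → .] vs [A → . c]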